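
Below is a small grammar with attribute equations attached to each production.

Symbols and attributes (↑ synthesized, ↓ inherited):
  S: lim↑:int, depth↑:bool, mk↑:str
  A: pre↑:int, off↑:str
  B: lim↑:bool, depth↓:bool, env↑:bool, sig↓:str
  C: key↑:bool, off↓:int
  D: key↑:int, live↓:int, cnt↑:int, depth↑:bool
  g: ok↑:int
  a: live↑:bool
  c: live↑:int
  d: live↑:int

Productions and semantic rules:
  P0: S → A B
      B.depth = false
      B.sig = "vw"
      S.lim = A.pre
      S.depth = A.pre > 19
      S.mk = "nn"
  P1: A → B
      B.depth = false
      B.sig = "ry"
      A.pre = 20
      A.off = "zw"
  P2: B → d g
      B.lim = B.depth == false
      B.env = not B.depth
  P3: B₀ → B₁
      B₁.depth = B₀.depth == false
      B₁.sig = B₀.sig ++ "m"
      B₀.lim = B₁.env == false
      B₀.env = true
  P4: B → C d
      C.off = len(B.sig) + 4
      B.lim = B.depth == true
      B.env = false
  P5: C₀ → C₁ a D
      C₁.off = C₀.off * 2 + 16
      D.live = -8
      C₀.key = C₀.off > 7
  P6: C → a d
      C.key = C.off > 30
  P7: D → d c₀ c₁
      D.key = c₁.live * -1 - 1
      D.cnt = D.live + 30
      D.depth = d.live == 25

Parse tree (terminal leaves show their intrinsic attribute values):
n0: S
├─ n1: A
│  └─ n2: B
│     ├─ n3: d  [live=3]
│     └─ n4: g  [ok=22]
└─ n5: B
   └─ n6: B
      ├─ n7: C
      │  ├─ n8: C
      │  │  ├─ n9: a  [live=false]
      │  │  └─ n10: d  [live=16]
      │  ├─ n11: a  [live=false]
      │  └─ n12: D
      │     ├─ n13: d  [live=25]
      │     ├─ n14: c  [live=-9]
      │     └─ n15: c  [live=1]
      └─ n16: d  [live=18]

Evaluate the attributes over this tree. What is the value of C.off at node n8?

1. n2.depth = false  [false]
2. n2.sig = "ry"  ["ry"]
3. n3.live = 3  [terminal]
4. n4.ok = 22  [terminal]
5. n2.lim = true  [B.depth == false]
6. n2.env = true  [not B.depth]
7. n1.pre = 20  [20]
8. n1.off = "zw"  ["zw"]
9. n5.depth = false  [false]
10. n5.sig = "vw"  ["vw"]
11. n6.depth = true  [B₀.depth == false]
12. n6.sig = "vwm"  [B₀.sig ++ "m"]
13. n7.off = 7  [len(B.sig) + 4]
14. n8.off = 30  [C₀.off * 2 + 16]
15. n9.live = false  [terminal]
16. n10.live = 16  [terminal]
17. n8.key = false  [C.off > 30]
18. n11.live = false  [terminal]
19. n12.live = -8  [-8]
20. n13.live = 25  [terminal]
21. n14.live = -9  [terminal]
22. n15.live = 1  [terminal]
23. n12.key = -2  [c₁.live * -1 - 1]
24. n12.cnt = 22  [D.live + 30]
25. n12.depth = true  [d.live == 25]
26. n7.key = false  [C₀.off > 7]
27. n16.live = 18  [terminal]
28. n6.lim = true  [B.depth == true]
29. n6.env = false  [false]
30. n5.lim = true  [B₁.env == false]
31. n5.env = true  [true]
32. n0.lim = 20  [A.pre]
33. n0.depth = true  [A.pre > 19]
34. n0.mk = "nn"  ["nn"]

30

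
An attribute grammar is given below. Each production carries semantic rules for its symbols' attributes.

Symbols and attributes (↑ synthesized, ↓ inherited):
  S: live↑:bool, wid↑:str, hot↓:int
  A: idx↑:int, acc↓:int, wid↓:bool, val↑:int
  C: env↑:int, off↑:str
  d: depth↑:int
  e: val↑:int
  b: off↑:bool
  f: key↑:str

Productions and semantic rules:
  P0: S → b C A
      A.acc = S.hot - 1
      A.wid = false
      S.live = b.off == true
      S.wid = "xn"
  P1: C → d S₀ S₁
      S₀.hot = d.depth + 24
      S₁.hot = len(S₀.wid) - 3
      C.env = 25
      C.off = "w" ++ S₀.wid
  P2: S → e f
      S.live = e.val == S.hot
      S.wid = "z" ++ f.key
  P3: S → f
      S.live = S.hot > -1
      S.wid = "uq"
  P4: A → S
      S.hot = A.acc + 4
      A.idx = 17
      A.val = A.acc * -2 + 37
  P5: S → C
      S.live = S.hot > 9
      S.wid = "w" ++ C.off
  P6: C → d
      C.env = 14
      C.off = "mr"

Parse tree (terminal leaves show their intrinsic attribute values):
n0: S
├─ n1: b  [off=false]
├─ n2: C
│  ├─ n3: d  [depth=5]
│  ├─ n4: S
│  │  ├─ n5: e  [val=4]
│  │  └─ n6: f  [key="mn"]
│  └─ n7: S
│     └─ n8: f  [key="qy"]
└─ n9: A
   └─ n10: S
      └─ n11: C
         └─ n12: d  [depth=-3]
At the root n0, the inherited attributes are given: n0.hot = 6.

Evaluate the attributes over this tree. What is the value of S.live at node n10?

1. n0.hot = 6  [given at root]
2. n1.off = false  [terminal]
3. n3.depth = 5  [terminal]
4. n4.hot = 29  [d.depth + 24]
5. n5.val = 4  [terminal]
6. n6.key = "mn"  [terminal]
7. n4.live = false  [e.val == S.hot]
8. n4.wid = "zmn"  ["z" ++ f.key]
9. n7.hot = 0  [len(S₀.wid) - 3]
10. n8.key = "qy"  [terminal]
11. n7.live = true  [S.hot > -1]
12. n7.wid = "uq"  ["uq"]
13. n2.env = 25  [25]
14. n2.off = "wzmn"  ["w" ++ S₀.wid]
15. n9.acc = 5  [S.hot - 1]
16. n9.wid = false  [false]
17. n10.hot = 9  [A.acc + 4]
18. n12.depth = -3  [terminal]
19. n11.env = 14  [14]
20. n11.off = "mr"  ["mr"]
21. n10.live = false  [S.hot > 9]
22. n10.wid = "wmr"  ["w" ++ C.off]
23. n9.idx = 17  [17]
24. n9.val = 27  [A.acc * -2 + 37]
25. n0.live = false  [b.off == true]
26. n0.wid = "xn"  ["xn"]

false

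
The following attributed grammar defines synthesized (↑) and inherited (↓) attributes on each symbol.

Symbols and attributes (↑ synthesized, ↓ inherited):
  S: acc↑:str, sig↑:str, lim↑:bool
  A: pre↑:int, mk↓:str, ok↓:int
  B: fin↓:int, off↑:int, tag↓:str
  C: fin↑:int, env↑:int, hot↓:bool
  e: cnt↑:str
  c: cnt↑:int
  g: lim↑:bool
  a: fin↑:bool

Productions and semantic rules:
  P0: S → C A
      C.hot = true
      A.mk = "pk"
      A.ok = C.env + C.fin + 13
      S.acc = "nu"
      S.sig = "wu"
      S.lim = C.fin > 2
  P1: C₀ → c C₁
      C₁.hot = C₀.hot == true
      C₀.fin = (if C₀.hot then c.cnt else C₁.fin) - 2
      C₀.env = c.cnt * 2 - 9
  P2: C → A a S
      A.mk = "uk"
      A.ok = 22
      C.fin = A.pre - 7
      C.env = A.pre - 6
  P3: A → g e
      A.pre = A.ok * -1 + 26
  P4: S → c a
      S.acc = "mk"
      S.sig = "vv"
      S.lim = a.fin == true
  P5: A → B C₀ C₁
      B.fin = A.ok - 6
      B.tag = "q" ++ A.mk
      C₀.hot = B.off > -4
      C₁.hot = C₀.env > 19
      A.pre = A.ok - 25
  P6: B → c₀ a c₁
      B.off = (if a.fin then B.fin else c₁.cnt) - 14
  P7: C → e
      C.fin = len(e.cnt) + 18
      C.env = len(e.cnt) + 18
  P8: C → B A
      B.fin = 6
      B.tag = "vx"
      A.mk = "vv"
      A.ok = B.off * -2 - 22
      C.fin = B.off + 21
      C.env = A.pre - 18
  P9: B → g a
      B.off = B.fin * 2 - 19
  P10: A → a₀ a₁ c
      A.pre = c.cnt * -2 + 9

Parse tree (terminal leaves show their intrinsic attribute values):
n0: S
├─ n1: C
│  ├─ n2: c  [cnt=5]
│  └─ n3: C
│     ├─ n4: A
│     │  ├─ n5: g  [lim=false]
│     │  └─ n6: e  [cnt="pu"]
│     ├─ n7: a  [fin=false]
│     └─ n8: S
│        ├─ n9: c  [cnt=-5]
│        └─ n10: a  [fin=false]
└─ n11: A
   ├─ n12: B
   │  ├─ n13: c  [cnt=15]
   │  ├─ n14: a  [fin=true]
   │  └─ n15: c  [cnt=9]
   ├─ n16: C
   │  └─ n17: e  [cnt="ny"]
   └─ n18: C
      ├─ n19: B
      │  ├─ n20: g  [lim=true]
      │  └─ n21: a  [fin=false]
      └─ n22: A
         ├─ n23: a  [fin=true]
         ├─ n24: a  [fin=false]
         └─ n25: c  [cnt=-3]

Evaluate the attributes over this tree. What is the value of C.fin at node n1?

1. n1.hot = true  [true]
2. n2.cnt = 5  [terminal]
3. n3.hot = true  [C₀.hot == true]
4. n4.mk = "uk"  ["uk"]
5. n4.ok = 22  [22]
6. n5.lim = false  [terminal]
7. n6.cnt = "pu"  [terminal]
8. n4.pre = 4  [A.ok * -1 + 26]
9. n7.fin = false  [terminal]
10. n9.cnt = -5  [terminal]
11. n10.fin = false  [terminal]
12. n8.acc = "mk"  ["mk"]
13. n8.sig = "vv"  ["vv"]
14. n8.lim = false  [a.fin == true]
15. n3.fin = -3  [A.pre - 7]
16. n3.env = -2  [A.pre - 6]
17. n1.fin = 3  [(if C₀.hot then c.cnt else C₁.fin) - 2]
18. n1.env = 1  [c.cnt * 2 - 9]
19. n11.mk = "pk"  ["pk"]
20. n11.ok = 17  [C.env + C.fin + 13]
21. n12.fin = 11  [A.ok - 6]
22. n12.tag = "qpk"  ["q" ++ A.mk]
23. n13.cnt = 15  [terminal]
24. n14.fin = true  [terminal]
25. n15.cnt = 9  [terminal]
26. n12.off = -3  [(if a.fin then B.fin else c₁.cnt) - 14]
27. n16.hot = true  [B.off > -4]
28. n17.cnt = "ny"  [terminal]
29. n16.fin = 20  [len(e.cnt) + 18]
30. n16.env = 20  [len(e.cnt) + 18]
31. n18.hot = true  [C₀.env > 19]
32. n19.fin = 6  [6]
33. n19.tag = "vx"  ["vx"]
34. n20.lim = true  [terminal]
35. n21.fin = false  [terminal]
36. n19.off = -7  [B.fin * 2 - 19]
37. n22.mk = "vv"  ["vv"]
38. n22.ok = -8  [B.off * -2 - 22]
39. n23.fin = true  [terminal]
40. n24.fin = false  [terminal]
41. n25.cnt = -3  [terminal]
42. n22.pre = 15  [c.cnt * -2 + 9]
43. n18.fin = 14  [B.off + 21]
44. n18.env = -3  [A.pre - 18]
45. n11.pre = -8  [A.ok - 25]
46. n0.acc = "nu"  ["nu"]
47. n0.sig = "wu"  ["wu"]
48. n0.lim = true  [C.fin > 2]

3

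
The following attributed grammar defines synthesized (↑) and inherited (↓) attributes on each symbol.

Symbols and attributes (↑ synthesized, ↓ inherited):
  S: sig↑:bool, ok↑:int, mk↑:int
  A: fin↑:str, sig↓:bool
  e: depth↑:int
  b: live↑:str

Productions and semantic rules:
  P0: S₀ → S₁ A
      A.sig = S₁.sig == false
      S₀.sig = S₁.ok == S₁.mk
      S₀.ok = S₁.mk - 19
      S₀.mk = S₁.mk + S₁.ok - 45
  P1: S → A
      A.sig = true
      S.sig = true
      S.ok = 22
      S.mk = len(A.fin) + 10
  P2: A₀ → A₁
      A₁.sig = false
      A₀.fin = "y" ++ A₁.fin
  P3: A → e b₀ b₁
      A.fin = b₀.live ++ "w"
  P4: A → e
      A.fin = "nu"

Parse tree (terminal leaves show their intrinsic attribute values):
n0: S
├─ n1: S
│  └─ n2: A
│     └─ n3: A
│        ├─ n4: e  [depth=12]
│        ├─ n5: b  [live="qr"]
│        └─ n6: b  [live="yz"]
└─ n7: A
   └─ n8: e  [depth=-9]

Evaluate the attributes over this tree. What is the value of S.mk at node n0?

-9

1. n2.sig = true  [true]
2. n3.sig = false  [false]
3. n4.depth = 12  [terminal]
4. n5.live = "qr"  [terminal]
5. n6.live = "yz"  [terminal]
6. n3.fin = "qrw"  [b₀.live ++ "w"]
7. n2.fin = "yqrw"  ["y" ++ A₁.fin]
8. n1.sig = true  [true]
9. n1.ok = 22  [22]
10. n1.mk = 14  [len(A.fin) + 10]
11. n7.sig = false  [S₁.sig == false]
12. n8.depth = -9  [terminal]
13. n7.fin = "nu"  ["nu"]
14. n0.sig = false  [S₁.ok == S₁.mk]
15. n0.ok = -5  [S₁.mk - 19]
16. n0.mk = -9  [S₁.mk + S₁.ok - 45]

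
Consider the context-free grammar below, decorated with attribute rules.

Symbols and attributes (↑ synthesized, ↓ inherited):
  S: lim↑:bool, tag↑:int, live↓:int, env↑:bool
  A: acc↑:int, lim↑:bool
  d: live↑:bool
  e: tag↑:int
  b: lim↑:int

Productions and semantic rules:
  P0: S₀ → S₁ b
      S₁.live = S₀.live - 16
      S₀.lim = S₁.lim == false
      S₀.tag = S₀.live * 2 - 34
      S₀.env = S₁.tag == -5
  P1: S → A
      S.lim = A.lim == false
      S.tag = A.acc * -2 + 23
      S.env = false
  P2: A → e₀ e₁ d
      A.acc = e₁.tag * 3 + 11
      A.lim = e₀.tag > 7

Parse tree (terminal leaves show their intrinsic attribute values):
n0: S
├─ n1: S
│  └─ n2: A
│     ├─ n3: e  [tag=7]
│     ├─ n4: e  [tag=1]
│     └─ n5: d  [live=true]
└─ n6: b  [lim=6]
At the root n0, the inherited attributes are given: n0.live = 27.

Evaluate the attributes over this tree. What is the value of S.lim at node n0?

false

1. n0.live = 27  [given at root]
2. n1.live = 11  [S₀.live - 16]
3. n3.tag = 7  [terminal]
4. n4.tag = 1  [terminal]
5. n5.live = true  [terminal]
6. n2.acc = 14  [e₁.tag * 3 + 11]
7. n2.lim = false  [e₀.tag > 7]
8. n1.lim = true  [A.lim == false]
9. n1.tag = -5  [A.acc * -2 + 23]
10. n1.env = false  [false]
11. n6.lim = 6  [terminal]
12. n0.lim = false  [S₁.lim == false]
13. n0.tag = 20  [S₀.live * 2 - 34]
14. n0.env = true  [S₁.tag == -5]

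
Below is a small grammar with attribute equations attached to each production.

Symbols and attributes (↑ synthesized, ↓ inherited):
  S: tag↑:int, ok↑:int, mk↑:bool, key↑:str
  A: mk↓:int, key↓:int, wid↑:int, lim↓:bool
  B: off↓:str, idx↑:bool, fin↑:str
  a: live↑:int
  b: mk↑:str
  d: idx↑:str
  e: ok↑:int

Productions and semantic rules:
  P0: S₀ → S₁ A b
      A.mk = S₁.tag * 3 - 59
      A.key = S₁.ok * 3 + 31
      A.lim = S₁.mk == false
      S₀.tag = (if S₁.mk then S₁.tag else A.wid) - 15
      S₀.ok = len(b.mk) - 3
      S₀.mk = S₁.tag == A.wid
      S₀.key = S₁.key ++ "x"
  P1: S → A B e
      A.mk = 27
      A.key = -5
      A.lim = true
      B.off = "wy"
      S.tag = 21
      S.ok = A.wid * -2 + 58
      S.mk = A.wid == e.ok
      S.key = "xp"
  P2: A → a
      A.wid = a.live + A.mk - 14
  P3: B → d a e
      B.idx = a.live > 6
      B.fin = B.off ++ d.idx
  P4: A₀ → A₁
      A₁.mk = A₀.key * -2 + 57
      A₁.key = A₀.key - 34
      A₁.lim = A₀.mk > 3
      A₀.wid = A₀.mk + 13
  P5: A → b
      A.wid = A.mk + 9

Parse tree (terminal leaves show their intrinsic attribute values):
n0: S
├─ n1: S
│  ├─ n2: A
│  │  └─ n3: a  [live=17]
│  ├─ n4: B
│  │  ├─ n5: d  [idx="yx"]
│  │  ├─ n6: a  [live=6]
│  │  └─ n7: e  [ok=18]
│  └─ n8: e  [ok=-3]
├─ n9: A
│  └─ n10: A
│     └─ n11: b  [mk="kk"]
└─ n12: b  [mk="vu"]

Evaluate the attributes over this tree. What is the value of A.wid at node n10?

16

1. n2.mk = 27  [27]
2. n2.key = -5  [-5]
3. n2.lim = true  [true]
4. n3.live = 17  [terminal]
5. n2.wid = 30  [a.live + A.mk - 14]
6. n4.off = "wy"  ["wy"]
7. n5.idx = "yx"  [terminal]
8. n6.live = 6  [terminal]
9. n7.ok = 18  [terminal]
10. n4.idx = false  [a.live > 6]
11. n4.fin = "wyyx"  [B.off ++ d.idx]
12. n8.ok = -3  [terminal]
13. n1.tag = 21  [21]
14. n1.ok = -2  [A.wid * -2 + 58]
15. n1.mk = false  [A.wid == e.ok]
16. n1.key = "xp"  ["xp"]
17. n9.mk = 4  [S₁.tag * 3 - 59]
18. n9.key = 25  [S₁.ok * 3 + 31]
19. n9.lim = true  [S₁.mk == false]
20. n10.mk = 7  [A₀.key * -2 + 57]
21. n10.key = -9  [A₀.key - 34]
22. n10.lim = true  [A₀.mk > 3]
23. n11.mk = "kk"  [terminal]
24. n10.wid = 16  [A.mk + 9]
25. n9.wid = 17  [A₀.mk + 13]
26. n12.mk = "vu"  [terminal]
27. n0.tag = 2  [(if S₁.mk then S₁.tag else A.wid) - 15]
28. n0.ok = -1  [len(b.mk) - 3]
29. n0.mk = false  [S₁.tag == A.wid]
30. n0.key = "xpx"  [S₁.key ++ "x"]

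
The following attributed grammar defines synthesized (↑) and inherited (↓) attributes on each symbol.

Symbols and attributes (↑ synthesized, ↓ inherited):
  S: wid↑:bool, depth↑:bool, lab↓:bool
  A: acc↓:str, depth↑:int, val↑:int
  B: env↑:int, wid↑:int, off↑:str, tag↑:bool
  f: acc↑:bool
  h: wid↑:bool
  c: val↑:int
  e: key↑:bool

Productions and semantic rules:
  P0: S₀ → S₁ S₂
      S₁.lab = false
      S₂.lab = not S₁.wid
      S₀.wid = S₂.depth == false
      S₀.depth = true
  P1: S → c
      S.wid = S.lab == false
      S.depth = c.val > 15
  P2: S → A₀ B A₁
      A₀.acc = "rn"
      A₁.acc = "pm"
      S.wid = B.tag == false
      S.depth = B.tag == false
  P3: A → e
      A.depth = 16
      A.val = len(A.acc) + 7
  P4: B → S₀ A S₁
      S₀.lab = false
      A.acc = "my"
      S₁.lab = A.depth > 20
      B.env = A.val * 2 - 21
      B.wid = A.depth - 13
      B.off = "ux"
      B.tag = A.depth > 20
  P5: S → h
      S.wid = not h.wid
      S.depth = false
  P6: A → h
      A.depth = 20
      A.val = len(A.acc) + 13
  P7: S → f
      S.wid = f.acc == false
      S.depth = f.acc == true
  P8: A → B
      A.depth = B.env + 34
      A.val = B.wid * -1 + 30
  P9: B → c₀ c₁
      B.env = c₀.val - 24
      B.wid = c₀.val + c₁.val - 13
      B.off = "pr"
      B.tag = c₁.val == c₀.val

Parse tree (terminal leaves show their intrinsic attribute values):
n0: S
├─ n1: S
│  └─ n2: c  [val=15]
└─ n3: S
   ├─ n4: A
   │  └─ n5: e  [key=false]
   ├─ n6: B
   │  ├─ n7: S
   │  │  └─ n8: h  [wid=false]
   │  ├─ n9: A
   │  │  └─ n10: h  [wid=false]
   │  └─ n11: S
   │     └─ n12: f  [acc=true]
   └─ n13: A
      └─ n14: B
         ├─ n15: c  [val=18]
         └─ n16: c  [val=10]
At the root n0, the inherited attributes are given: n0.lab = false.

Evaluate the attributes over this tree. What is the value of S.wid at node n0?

false

1. n0.lab = false  [given at root]
2. n1.lab = false  [false]
3. n2.val = 15  [terminal]
4. n1.wid = true  [S.lab == false]
5. n1.depth = false  [c.val > 15]
6. n3.lab = false  [not S₁.wid]
7. n4.acc = "rn"  ["rn"]
8. n5.key = false  [terminal]
9. n4.depth = 16  [16]
10. n4.val = 9  [len(A.acc) + 7]
11. n7.lab = false  [false]
12. n8.wid = false  [terminal]
13. n7.wid = true  [not h.wid]
14. n7.depth = false  [false]
15. n9.acc = "my"  ["my"]
16. n10.wid = false  [terminal]
17. n9.depth = 20  [20]
18. n9.val = 15  [len(A.acc) + 13]
19. n11.lab = false  [A.depth > 20]
20. n12.acc = true  [terminal]
21. n11.wid = false  [f.acc == false]
22. n11.depth = true  [f.acc == true]
23. n6.env = 9  [A.val * 2 - 21]
24. n6.wid = 7  [A.depth - 13]
25. n6.off = "ux"  ["ux"]
26. n6.tag = false  [A.depth > 20]
27. n13.acc = "pm"  ["pm"]
28. n15.val = 18  [terminal]
29. n16.val = 10  [terminal]
30. n14.env = -6  [c₀.val - 24]
31. n14.wid = 15  [c₀.val + c₁.val - 13]
32. n14.off = "pr"  ["pr"]
33. n14.tag = false  [c₁.val == c₀.val]
34. n13.depth = 28  [B.env + 34]
35. n13.val = 15  [B.wid * -1 + 30]
36. n3.wid = true  [B.tag == false]
37. n3.depth = true  [B.tag == false]
38. n0.wid = false  [S₂.depth == false]
39. n0.depth = true  [true]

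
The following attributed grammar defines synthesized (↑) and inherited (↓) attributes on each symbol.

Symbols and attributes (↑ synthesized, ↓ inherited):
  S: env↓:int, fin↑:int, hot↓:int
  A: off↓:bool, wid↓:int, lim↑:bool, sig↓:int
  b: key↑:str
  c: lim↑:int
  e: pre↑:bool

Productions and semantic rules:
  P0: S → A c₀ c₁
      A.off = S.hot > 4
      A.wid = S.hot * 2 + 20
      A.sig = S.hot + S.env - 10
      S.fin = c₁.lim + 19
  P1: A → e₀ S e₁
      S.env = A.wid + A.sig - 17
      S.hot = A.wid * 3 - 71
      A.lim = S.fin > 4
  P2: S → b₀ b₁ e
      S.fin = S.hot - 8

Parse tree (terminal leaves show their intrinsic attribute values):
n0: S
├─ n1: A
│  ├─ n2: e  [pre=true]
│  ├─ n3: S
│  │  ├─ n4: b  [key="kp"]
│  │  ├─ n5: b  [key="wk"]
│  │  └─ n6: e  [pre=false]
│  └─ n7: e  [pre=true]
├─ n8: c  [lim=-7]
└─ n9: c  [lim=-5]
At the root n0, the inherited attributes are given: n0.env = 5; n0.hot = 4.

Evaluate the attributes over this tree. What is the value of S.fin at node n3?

1. n0.env = 5  [given at root]
2. n0.hot = 4  [given at root]
3. n1.off = false  [S.hot > 4]
4. n1.wid = 28  [S.hot * 2 + 20]
5. n1.sig = -1  [S.hot + S.env - 10]
6. n2.pre = true  [terminal]
7. n3.env = 10  [A.wid + A.sig - 17]
8. n3.hot = 13  [A.wid * 3 - 71]
9. n4.key = "kp"  [terminal]
10. n5.key = "wk"  [terminal]
11. n6.pre = false  [terminal]
12. n3.fin = 5  [S.hot - 8]
13. n7.pre = true  [terminal]
14. n1.lim = true  [S.fin > 4]
15. n8.lim = -7  [terminal]
16. n9.lim = -5  [terminal]
17. n0.fin = 14  [c₁.lim + 19]

5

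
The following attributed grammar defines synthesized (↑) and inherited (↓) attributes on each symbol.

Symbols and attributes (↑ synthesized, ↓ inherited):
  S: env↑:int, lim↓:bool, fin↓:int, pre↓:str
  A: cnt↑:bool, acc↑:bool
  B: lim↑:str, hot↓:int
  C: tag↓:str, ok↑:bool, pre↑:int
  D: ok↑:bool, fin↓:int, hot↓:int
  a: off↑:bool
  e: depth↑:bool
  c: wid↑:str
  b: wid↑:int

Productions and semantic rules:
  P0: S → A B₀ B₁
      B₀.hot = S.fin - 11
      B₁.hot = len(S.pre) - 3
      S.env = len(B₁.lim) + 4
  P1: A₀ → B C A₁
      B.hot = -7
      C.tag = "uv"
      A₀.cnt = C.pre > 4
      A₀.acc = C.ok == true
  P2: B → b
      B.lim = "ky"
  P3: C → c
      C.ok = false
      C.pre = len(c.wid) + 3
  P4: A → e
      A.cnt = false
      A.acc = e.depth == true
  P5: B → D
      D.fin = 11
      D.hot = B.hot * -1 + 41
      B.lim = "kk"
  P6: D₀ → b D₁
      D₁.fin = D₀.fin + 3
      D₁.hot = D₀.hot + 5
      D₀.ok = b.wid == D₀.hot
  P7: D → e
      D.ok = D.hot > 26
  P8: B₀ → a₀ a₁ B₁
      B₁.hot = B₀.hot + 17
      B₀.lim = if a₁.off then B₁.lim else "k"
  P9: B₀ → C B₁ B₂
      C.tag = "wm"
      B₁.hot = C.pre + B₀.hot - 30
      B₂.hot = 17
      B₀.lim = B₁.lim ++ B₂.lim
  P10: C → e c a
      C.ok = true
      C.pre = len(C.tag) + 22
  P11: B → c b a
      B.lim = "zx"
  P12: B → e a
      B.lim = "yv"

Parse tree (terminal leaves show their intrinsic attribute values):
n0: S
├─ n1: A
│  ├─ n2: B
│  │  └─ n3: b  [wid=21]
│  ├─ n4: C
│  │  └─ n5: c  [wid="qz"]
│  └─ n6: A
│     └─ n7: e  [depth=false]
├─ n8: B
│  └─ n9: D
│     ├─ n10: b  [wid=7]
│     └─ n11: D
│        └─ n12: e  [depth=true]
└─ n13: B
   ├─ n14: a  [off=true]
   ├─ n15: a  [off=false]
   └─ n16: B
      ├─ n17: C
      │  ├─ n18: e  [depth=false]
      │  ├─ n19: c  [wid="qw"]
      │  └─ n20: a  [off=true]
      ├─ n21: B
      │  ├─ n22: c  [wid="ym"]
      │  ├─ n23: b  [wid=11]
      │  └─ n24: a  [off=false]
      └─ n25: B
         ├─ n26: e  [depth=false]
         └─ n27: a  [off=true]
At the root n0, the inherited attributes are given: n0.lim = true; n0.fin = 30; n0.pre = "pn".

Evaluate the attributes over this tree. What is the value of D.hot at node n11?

27

1. n0.lim = true  [given at root]
2. n0.fin = 30  [given at root]
3. n0.pre = "pn"  [given at root]
4. n2.hot = -7  [-7]
5. n3.wid = 21  [terminal]
6. n2.lim = "ky"  ["ky"]
7. n4.tag = "uv"  ["uv"]
8. n5.wid = "qz"  [terminal]
9. n4.ok = false  [false]
10. n4.pre = 5  [len(c.wid) + 3]
11. n7.depth = false  [terminal]
12. n6.cnt = false  [false]
13. n6.acc = false  [e.depth == true]
14. n1.cnt = true  [C.pre > 4]
15. n1.acc = false  [C.ok == true]
16. n8.hot = 19  [S.fin - 11]
17. n9.fin = 11  [11]
18. n9.hot = 22  [B.hot * -1 + 41]
19. n10.wid = 7  [terminal]
20. n11.fin = 14  [D₀.fin + 3]
21. n11.hot = 27  [D₀.hot + 5]
22. n12.depth = true  [terminal]
23. n11.ok = true  [D.hot > 26]
24. n9.ok = false  [b.wid == D₀.hot]
25. n8.lim = "kk"  ["kk"]
26. n13.hot = -1  [len(S.pre) - 3]
27. n14.off = true  [terminal]
28. n15.off = false  [terminal]
29. n16.hot = 16  [B₀.hot + 17]
30. n17.tag = "wm"  ["wm"]
31. n18.depth = false  [terminal]
32. n19.wid = "qw"  [terminal]
33. n20.off = true  [terminal]
34. n17.ok = true  [true]
35. n17.pre = 24  [len(C.tag) + 22]
36. n21.hot = 10  [C.pre + B₀.hot - 30]
37. n22.wid = "ym"  [terminal]
38. n23.wid = 11  [terminal]
39. n24.off = false  [terminal]
40. n21.lim = "zx"  ["zx"]
41. n25.hot = 17  [17]
42. n26.depth = false  [terminal]
43. n27.off = true  [terminal]
44. n25.lim = "yv"  ["yv"]
45. n16.lim = "zxyv"  [B₁.lim ++ B₂.lim]
46. n13.lim = "k"  [if a₁.off then B₁.lim else "k"]
47. n0.env = 5  [len(B₁.lim) + 4]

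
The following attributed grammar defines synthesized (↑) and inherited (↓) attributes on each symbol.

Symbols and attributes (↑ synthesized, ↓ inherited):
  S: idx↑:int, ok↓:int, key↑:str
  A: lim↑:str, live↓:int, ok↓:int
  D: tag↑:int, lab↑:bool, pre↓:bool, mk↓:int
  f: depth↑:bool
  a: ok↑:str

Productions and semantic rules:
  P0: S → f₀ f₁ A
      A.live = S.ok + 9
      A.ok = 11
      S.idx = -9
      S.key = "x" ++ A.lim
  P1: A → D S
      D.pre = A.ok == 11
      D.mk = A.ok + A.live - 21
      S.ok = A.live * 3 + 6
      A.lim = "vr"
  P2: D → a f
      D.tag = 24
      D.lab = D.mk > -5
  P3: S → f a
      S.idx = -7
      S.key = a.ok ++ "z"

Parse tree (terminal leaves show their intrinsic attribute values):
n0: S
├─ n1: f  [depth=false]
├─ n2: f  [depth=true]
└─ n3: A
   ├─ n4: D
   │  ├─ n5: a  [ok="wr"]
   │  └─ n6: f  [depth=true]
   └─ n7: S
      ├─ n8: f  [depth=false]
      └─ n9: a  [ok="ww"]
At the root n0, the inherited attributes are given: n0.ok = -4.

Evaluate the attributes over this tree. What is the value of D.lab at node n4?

false

1. n0.ok = -4  [given at root]
2. n1.depth = false  [terminal]
3. n2.depth = true  [terminal]
4. n3.live = 5  [S.ok + 9]
5. n3.ok = 11  [11]
6. n4.pre = true  [A.ok == 11]
7. n4.mk = -5  [A.ok + A.live - 21]
8. n5.ok = "wr"  [terminal]
9. n6.depth = true  [terminal]
10. n4.tag = 24  [24]
11. n4.lab = false  [D.mk > -5]
12. n7.ok = 21  [A.live * 3 + 6]
13. n8.depth = false  [terminal]
14. n9.ok = "ww"  [terminal]
15. n7.idx = -7  [-7]
16. n7.key = "wwz"  [a.ok ++ "z"]
17. n3.lim = "vr"  ["vr"]
18. n0.idx = -9  [-9]
19. n0.key = "xvr"  ["x" ++ A.lim]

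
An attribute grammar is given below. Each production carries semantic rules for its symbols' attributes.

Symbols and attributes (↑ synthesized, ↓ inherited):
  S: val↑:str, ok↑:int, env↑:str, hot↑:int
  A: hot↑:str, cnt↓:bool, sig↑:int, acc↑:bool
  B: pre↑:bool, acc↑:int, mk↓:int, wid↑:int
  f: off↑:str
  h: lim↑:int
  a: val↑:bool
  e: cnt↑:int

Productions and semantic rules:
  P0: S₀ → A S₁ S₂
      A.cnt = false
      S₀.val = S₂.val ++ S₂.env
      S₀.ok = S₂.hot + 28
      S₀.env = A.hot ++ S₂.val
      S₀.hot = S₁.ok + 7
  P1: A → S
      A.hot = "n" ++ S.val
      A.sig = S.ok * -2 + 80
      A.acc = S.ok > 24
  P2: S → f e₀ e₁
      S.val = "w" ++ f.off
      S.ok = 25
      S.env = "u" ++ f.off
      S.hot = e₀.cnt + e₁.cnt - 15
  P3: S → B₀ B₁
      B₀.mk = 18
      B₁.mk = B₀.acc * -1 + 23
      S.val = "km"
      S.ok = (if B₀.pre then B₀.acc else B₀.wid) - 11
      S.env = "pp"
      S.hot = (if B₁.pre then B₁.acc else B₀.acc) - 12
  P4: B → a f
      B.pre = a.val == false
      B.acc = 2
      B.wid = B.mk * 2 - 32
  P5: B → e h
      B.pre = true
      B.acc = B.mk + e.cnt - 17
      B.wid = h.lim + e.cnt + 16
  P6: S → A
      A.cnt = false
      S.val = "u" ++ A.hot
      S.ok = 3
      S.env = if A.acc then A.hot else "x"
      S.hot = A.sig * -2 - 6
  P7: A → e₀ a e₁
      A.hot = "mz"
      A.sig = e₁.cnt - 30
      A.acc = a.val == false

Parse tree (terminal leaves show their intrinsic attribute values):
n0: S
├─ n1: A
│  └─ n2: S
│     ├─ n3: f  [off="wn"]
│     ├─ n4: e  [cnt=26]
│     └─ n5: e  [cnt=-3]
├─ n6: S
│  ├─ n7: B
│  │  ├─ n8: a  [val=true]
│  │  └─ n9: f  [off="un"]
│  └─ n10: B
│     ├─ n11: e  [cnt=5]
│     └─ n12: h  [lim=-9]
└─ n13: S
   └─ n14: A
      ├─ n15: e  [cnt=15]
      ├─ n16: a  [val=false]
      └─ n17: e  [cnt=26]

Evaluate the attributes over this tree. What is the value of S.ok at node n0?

30

1. n1.cnt = false  [false]
2. n3.off = "wn"  [terminal]
3. n4.cnt = 26  [terminal]
4. n5.cnt = -3  [terminal]
5. n2.val = "wwn"  ["w" ++ f.off]
6. n2.ok = 25  [25]
7. n2.env = "uwn"  ["u" ++ f.off]
8. n2.hot = 8  [e₀.cnt + e₁.cnt - 15]
9. n1.hot = "nwwn"  ["n" ++ S.val]
10. n1.sig = 30  [S.ok * -2 + 80]
11. n1.acc = true  [S.ok > 24]
12. n7.mk = 18  [18]
13. n8.val = true  [terminal]
14. n9.off = "un"  [terminal]
15. n7.pre = false  [a.val == false]
16. n7.acc = 2  [2]
17. n7.wid = 4  [B.mk * 2 - 32]
18. n10.mk = 21  [B₀.acc * -1 + 23]
19. n11.cnt = 5  [terminal]
20. n12.lim = -9  [terminal]
21. n10.pre = true  [true]
22. n10.acc = 9  [B.mk + e.cnt - 17]
23. n10.wid = 12  [h.lim + e.cnt + 16]
24. n6.val = "km"  ["km"]
25. n6.ok = -7  [(if B₀.pre then B₀.acc else B₀.wid) - 11]
26. n6.env = "pp"  ["pp"]
27. n6.hot = -3  [(if B₁.pre then B₁.acc else B₀.acc) - 12]
28. n14.cnt = false  [false]
29. n15.cnt = 15  [terminal]
30. n16.val = false  [terminal]
31. n17.cnt = 26  [terminal]
32. n14.hot = "mz"  ["mz"]
33. n14.sig = -4  [e₁.cnt - 30]
34. n14.acc = true  [a.val == false]
35. n13.val = "umz"  ["u" ++ A.hot]
36. n13.ok = 3  [3]
37. n13.env = "mz"  [if A.acc then A.hot else "x"]
38. n13.hot = 2  [A.sig * -2 - 6]
39. n0.val = "umzmz"  [S₂.val ++ S₂.env]
40. n0.ok = 30  [S₂.hot + 28]
41. n0.env = "nwwnumz"  [A.hot ++ S₂.val]
42. n0.hot = 0  [S₁.ok + 7]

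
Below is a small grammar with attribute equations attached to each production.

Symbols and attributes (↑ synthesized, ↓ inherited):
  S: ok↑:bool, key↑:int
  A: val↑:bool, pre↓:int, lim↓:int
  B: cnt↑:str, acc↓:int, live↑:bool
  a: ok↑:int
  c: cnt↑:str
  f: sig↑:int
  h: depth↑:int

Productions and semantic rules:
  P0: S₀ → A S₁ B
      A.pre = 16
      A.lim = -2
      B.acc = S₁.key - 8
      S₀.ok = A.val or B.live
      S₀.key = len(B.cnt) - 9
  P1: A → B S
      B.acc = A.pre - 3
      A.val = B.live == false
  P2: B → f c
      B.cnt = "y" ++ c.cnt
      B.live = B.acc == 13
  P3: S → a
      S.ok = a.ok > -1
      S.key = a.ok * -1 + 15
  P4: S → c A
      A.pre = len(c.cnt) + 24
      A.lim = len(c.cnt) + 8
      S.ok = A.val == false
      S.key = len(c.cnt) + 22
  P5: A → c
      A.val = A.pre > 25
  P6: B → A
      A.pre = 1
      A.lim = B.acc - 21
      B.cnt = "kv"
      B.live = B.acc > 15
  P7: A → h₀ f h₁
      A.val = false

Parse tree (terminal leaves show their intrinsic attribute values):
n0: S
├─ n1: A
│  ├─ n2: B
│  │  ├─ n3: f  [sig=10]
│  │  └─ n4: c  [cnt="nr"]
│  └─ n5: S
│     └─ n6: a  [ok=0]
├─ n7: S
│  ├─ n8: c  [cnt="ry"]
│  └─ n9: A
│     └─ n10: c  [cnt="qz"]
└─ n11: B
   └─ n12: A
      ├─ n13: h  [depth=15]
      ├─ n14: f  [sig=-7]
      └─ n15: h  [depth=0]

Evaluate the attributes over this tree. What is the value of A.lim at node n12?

1. n1.pre = 16  [16]
2. n1.lim = -2  [-2]
3. n2.acc = 13  [A.pre - 3]
4. n3.sig = 10  [terminal]
5. n4.cnt = "nr"  [terminal]
6. n2.cnt = "ynr"  ["y" ++ c.cnt]
7. n2.live = true  [B.acc == 13]
8. n6.ok = 0  [terminal]
9. n5.ok = true  [a.ok > -1]
10. n5.key = 15  [a.ok * -1 + 15]
11. n1.val = false  [B.live == false]
12. n8.cnt = "ry"  [terminal]
13. n9.pre = 26  [len(c.cnt) + 24]
14. n9.lim = 10  [len(c.cnt) + 8]
15. n10.cnt = "qz"  [terminal]
16. n9.val = true  [A.pre > 25]
17. n7.ok = false  [A.val == false]
18. n7.key = 24  [len(c.cnt) + 22]
19. n11.acc = 16  [S₁.key - 8]
20. n12.pre = 1  [1]
21. n12.lim = -5  [B.acc - 21]
22. n13.depth = 15  [terminal]
23. n14.sig = -7  [terminal]
24. n15.depth = 0  [terminal]
25. n12.val = false  [false]
26. n11.cnt = "kv"  ["kv"]
27. n11.live = true  [B.acc > 15]
28. n0.ok = true  [A.val or B.live]
29. n0.key = -7  [len(B.cnt) - 9]

-5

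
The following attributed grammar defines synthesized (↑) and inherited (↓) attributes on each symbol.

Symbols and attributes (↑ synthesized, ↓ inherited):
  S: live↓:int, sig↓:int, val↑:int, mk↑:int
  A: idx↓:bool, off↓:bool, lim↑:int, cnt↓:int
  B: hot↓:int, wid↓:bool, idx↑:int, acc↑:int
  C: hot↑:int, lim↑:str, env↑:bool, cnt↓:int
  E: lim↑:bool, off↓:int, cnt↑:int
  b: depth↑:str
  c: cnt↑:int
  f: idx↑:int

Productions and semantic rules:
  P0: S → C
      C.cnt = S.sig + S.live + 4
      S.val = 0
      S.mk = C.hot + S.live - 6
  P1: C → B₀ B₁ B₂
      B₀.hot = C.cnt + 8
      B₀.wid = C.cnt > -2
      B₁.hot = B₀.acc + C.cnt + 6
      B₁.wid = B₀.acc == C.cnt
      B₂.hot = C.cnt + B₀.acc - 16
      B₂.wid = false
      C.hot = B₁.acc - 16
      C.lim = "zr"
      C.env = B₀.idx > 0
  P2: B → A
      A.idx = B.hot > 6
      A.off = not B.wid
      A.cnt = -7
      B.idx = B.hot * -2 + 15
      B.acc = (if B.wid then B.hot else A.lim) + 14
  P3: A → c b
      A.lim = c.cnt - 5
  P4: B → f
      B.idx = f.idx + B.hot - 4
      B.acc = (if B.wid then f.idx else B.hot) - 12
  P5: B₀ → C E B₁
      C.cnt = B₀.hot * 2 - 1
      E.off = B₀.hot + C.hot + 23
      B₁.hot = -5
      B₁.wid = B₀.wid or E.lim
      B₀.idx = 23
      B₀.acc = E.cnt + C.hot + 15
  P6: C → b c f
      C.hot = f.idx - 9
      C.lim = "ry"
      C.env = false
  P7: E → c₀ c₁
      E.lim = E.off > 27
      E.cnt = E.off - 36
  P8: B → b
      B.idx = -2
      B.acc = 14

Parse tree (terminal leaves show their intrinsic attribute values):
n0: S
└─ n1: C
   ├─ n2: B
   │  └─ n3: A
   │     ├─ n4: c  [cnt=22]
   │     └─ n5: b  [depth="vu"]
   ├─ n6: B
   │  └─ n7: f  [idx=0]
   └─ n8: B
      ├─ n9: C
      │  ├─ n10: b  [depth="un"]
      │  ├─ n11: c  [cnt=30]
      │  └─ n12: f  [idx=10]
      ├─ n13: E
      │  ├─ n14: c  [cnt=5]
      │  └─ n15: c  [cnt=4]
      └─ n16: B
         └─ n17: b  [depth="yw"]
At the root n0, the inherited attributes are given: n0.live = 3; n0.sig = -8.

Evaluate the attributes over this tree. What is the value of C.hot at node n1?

-2

1. n0.live = 3  [given at root]
2. n0.sig = -8  [given at root]
3. n1.cnt = -1  [S.sig + S.live + 4]
4. n2.hot = 7  [C.cnt + 8]
5. n2.wid = true  [C.cnt > -2]
6. n3.idx = true  [B.hot > 6]
7. n3.off = false  [not B.wid]
8. n3.cnt = -7  [-7]
9. n4.cnt = 22  [terminal]
10. n5.depth = "vu"  [terminal]
11. n3.lim = 17  [c.cnt - 5]
12. n2.idx = 1  [B.hot * -2 + 15]
13. n2.acc = 21  [(if B.wid then B.hot else A.lim) + 14]
14. n6.hot = 26  [B₀.acc + C.cnt + 6]
15. n6.wid = false  [B₀.acc == C.cnt]
16. n7.idx = 0  [terminal]
17. n6.idx = 22  [f.idx + B.hot - 4]
18. n6.acc = 14  [(if B.wid then f.idx else B.hot) - 12]
19. n8.hot = 4  [C.cnt + B₀.acc - 16]
20. n8.wid = false  [false]
21. n9.cnt = 7  [B₀.hot * 2 - 1]
22. n10.depth = "un"  [terminal]
23. n11.cnt = 30  [terminal]
24. n12.idx = 10  [terminal]
25. n9.hot = 1  [f.idx - 9]
26. n9.lim = "ry"  ["ry"]
27. n9.env = false  [false]
28. n13.off = 28  [B₀.hot + C.hot + 23]
29. n14.cnt = 5  [terminal]
30. n15.cnt = 4  [terminal]
31. n13.lim = true  [E.off > 27]
32. n13.cnt = -8  [E.off - 36]
33. n16.hot = -5  [-5]
34. n16.wid = true  [B₀.wid or E.lim]
35. n17.depth = "yw"  [terminal]
36. n16.idx = -2  [-2]
37. n16.acc = 14  [14]
38. n8.idx = 23  [23]
39. n8.acc = 8  [E.cnt + C.hot + 15]
40. n1.hot = -2  [B₁.acc - 16]
41. n1.lim = "zr"  ["zr"]
42. n1.env = true  [B₀.idx > 0]
43. n0.val = 0  [0]
44. n0.mk = -5  [C.hot + S.live - 6]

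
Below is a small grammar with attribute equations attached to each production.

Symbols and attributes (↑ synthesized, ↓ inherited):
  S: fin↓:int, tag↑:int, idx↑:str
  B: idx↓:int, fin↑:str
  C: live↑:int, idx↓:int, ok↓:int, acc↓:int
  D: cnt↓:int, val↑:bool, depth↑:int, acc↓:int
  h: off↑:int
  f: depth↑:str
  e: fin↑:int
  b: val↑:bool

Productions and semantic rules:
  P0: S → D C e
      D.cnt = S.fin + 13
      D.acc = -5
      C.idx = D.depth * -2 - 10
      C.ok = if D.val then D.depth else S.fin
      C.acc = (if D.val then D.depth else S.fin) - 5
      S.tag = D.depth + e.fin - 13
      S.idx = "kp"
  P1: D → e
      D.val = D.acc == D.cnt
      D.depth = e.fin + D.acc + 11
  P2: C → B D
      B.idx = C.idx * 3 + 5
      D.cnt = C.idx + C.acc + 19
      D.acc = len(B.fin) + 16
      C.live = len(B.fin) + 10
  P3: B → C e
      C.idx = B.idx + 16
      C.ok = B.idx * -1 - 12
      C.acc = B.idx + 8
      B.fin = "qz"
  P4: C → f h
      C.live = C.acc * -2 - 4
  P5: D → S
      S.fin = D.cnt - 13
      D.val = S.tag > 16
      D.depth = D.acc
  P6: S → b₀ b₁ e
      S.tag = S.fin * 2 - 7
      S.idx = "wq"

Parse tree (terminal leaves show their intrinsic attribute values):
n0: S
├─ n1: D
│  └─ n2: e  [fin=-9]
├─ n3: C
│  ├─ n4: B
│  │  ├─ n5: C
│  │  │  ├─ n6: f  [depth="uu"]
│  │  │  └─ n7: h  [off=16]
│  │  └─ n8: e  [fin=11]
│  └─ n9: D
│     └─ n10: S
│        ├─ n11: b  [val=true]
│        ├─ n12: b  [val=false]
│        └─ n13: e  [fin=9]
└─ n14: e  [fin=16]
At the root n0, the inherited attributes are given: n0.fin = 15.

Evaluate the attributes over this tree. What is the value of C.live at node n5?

1. n0.fin = 15  [given at root]
2. n1.cnt = 28  [S.fin + 13]
3. n1.acc = -5  [-5]
4. n2.fin = -9  [terminal]
5. n1.val = false  [D.acc == D.cnt]
6. n1.depth = -3  [e.fin + D.acc + 11]
7. n3.idx = -4  [D.depth * -2 - 10]
8. n3.ok = 15  [if D.val then D.depth else S.fin]
9. n3.acc = 10  [(if D.val then D.depth else S.fin) - 5]
10. n4.idx = -7  [C.idx * 3 + 5]
11. n5.idx = 9  [B.idx + 16]
12. n5.ok = -5  [B.idx * -1 - 12]
13. n5.acc = 1  [B.idx + 8]
14. n6.depth = "uu"  [terminal]
15. n7.off = 16  [terminal]
16. n5.live = -6  [C.acc * -2 - 4]
17. n8.fin = 11  [terminal]
18. n4.fin = "qz"  ["qz"]
19. n9.cnt = 25  [C.idx + C.acc + 19]
20. n9.acc = 18  [len(B.fin) + 16]
21. n10.fin = 12  [D.cnt - 13]
22. n11.val = true  [terminal]
23. n12.val = false  [terminal]
24. n13.fin = 9  [terminal]
25. n10.tag = 17  [S.fin * 2 - 7]
26. n10.idx = "wq"  ["wq"]
27. n9.val = true  [S.tag > 16]
28. n9.depth = 18  [D.acc]
29. n3.live = 12  [len(B.fin) + 10]
30. n14.fin = 16  [terminal]
31. n0.tag = 0  [D.depth + e.fin - 13]
32. n0.idx = "kp"  ["kp"]

-6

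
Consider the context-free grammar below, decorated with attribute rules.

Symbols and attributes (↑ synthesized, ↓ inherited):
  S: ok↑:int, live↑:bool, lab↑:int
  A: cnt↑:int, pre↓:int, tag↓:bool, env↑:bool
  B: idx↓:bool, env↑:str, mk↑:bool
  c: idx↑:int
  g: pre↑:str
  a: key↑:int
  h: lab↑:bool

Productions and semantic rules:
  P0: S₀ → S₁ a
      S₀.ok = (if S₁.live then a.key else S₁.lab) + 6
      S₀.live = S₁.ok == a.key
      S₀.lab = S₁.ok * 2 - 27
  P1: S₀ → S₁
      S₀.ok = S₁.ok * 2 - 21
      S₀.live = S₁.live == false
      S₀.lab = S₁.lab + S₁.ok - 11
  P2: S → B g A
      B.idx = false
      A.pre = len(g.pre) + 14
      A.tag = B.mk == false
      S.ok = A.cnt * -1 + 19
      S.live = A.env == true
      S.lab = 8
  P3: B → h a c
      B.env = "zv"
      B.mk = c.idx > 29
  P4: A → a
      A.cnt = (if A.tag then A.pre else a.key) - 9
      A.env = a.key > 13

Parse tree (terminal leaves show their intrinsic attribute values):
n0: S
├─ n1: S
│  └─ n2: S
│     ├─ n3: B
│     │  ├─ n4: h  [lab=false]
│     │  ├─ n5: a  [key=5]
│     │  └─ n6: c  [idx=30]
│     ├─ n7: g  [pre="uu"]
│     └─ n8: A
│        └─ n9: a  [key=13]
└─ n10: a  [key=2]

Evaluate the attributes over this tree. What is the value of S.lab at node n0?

-9

1. n3.idx = false  [false]
2. n4.lab = false  [terminal]
3. n5.key = 5  [terminal]
4. n6.idx = 30  [terminal]
5. n3.env = "zv"  ["zv"]
6. n3.mk = true  [c.idx > 29]
7. n7.pre = "uu"  [terminal]
8. n8.pre = 16  [len(g.pre) + 14]
9. n8.tag = false  [B.mk == false]
10. n9.key = 13  [terminal]
11. n8.cnt = 4  [(if A.tag then A.pre else a.key) - 9]
12. n8.env = false  [a.key > 13]
13. n2.ok = 15  [A.cnt * -1 + 19]
14. n2.live = false  [A.env == true]
15. n2.lab = 8  [8]
16. n1.ok = 9  [S₁.ok * 2 - 21]
17. n1.live = true  [S₁.live == false]
18. n1.lab = 12  [S₁.lab + S₁.ok - 11]
19. n10.key = 2  [terminal]
20. n0.ok = 8  [(if S₁.live then a.key else S₁.lab) + 6]
21. n0.live = false  [S₁.ok == a.key]
22. n0.lab = -9  [S₁.ok * 2 - 27]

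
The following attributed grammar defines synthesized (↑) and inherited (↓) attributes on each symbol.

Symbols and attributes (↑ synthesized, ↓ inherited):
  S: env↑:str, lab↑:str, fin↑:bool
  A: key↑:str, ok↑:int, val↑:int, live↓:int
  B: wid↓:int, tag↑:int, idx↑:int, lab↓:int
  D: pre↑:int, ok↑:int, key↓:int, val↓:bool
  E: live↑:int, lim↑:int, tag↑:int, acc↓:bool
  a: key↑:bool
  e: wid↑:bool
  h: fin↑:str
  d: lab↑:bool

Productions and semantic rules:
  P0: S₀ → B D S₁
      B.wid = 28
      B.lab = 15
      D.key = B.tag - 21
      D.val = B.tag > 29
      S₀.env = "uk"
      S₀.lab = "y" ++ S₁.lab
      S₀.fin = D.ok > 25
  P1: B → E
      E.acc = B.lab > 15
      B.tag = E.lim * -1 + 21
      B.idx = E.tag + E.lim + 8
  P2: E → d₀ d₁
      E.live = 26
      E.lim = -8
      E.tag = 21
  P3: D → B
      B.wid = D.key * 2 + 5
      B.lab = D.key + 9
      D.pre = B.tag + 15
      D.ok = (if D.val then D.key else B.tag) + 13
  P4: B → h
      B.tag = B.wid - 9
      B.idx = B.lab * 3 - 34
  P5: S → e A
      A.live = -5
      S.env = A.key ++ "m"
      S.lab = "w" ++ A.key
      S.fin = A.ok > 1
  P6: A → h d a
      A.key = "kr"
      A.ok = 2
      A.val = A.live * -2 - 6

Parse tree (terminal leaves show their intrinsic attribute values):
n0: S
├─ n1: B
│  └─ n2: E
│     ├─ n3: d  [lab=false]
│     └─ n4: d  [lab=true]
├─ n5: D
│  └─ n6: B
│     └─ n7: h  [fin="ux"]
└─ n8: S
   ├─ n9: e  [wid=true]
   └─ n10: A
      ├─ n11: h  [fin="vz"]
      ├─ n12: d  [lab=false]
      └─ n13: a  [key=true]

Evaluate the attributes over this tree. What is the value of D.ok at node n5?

1. n1.wid = 28  [28]
2. n1.lab = 15  [15]
3. n2.acc = false  [B.lab > 15]
4. n3.lab = false  [terminal]
5. n4.lab = true  [terminal]
6. n2.live = 26  [26]
7. n2.lim = -8  [-8]
8. n2.tag = 21  [21]
9. n1.tag = 29  [E.lim * -1 + 21]
10. n1.idx = 21  [E.tag + E.lim + 8]
11. n5.key = 8  [B.tag - 21]
12. n5.val = false  [B.tag > 29]
13. n6.wid = 21  [D.key * 2 + 5]
14. n6.lab = 17  [D.key + 9]
15. n7.fin = "ux"  [terminal]
16. n6.tag = 12  [B.wid - 9]
17. n6.idx = 17  [B.lab * 3 - 34]
18. n5.pre = 27  [B.tag + 15]
19. n5.ok = 25  [(if D.val then D.key else B.tag) + 13]
20. n9.wid = true  [terminal]
21. n10.live = -5  [-5]
22. n11.fin = "vz"  [terminal]
23. n12.lab = false  [terminal]
24. n13.key = true  [terminal]
25. n10.key = "kr"  ["kr"]
26. n10.ok = 2  [2]
27. n10.val = 4  [A.live * -2 - 6]
28. n8.env = "krm"  [A.key ++ "m"]
29. n8.lab = "wkr"  ["w" ++ A.key]
30. n8.fin = true  [A.ok > 1]
31. n0.env = "uk"  ["uk"]
32. n0.lab = "ywkr"  ["y" ++ S₁.lab]
33. n0.fin = false  [D.ok > 25]

25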